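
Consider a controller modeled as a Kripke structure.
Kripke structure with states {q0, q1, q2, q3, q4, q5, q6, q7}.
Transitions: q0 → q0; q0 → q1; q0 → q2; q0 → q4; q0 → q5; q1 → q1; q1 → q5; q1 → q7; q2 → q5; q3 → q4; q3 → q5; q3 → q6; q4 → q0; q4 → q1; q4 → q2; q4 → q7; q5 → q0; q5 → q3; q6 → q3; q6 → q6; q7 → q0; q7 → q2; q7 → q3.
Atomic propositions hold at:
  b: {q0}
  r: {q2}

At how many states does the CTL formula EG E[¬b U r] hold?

7

Sat(¬b) = {q1, q2, q3, q4, q5, q6, q7}
E[¬b U r]: least fixpoint, start Z0 = Sat(r) = {q2}, add states in Sat(¬b) with some successor in Z. Z1 = {q2, q4, q7}; Z2 = {q1, q2, q3, q4, q7}; Z3 = {q1, q2, q3, q4, q5, q6, q7}; fixed.
Sat(E[¬b U r]) = {q1, q2, q3, q4, q5, q6, q7}
EG E[¬b U r]: greatest fixpoint, start Z0 = {q1, q2, q3, q4, q5, q6, q7}, keep only states in Sat with some successor in Z. Already a fixed point.
Sat(EG E[¬b U r]) = {q1, q2, q3, q4, q5, q6, q7}
|Sat(EG E[¬b U r])| = |{q1, q2, q3, q4, q5, q6, q7}| = 7.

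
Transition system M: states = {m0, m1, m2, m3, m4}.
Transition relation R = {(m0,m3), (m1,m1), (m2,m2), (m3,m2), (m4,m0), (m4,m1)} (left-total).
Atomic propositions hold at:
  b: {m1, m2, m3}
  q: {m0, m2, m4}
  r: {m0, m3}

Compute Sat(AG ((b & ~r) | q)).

Sat(~r) = {m1, m2, m4}
Sat(b & ~r) = {m1, m2}
Sat((b & ~r) | q) = {m0, m1, m2, m4}
AG ((b & ~r) | q): greatest fixpoint, start Z0 = {m0, m1, m2, m4}, keep only states in Sat with every successor in Z. Z1 = {m1, m2, m4}; Z2 = {m1, m2}; fixed.
Sat(AG ((b & ~r) | q)) = {m1, m2}

{m1, m2}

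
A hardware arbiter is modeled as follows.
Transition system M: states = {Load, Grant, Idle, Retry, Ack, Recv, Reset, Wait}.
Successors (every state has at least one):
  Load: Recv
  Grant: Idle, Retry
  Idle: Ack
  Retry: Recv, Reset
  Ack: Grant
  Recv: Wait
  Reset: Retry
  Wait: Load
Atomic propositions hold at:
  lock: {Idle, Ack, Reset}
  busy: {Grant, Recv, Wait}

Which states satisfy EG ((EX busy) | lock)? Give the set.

{Retry, Reset}

Sat(EX busy) = {s : some successor in {Grant, Recv, Wait}} = {Load, Retry, Ack, Recv}
Sat((EX busy) | lock) = {Load, Idle, Retry, Ack, Recv, Reset}
EG ((EX busy) | lock): greatest fixpoint, start Z0 = {Load, Idle, Retry, Ack, Recv, Reset}, keep only states in Sat with some successor in Z. Z1 = {Load, Idle, Retry, Reset}; Z2 = {Retry, Reset}; fixed.
Sat(EG ((EX busy) | lock)) = {Retry, Reset}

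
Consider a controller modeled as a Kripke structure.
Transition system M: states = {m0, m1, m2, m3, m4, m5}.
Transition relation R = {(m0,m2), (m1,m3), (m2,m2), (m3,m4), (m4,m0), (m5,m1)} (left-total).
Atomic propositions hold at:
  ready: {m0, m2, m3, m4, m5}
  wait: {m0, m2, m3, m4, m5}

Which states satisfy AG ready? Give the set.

AG ready: greatest fixpoint, start Z0 = {m0, m2, m3, m4, m5}, keep only states in Sat with every successor in Z. Z1 = {m0, m2, m3, m4}; fixed.
Sat(AG ready) = {m0, m2, m3, m4}

{m0, m2, m3, m4}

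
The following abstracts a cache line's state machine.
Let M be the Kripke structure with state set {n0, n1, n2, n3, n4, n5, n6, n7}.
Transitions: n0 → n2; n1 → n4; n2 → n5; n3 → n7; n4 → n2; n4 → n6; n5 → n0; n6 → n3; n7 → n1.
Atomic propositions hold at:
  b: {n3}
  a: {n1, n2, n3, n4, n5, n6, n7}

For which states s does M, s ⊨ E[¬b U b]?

{n1, n3, n4, n6, n7}

Sat(¬b) = {n0, n1, n2, n4, n5, n6, n7}
E[¬b U b]: least fixpoint, start Z0 = Sat(b) = {n3}, add states in Sat(¬b) with some successor in Z. Z1 = {n3, n6}; Z2 = {n3, n4, n6}; Z3 = {n1, n3, n4, n6}; Z4 = {n1, n3, n4, n6, n7}; fixed.
Sat(E[¬b U b]) = {n1, n3, n4, n6, n7}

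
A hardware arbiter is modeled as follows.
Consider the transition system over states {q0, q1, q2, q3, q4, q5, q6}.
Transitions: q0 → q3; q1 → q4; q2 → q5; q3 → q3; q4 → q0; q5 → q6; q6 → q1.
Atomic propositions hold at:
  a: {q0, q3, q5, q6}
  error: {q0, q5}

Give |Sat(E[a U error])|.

E[a U error]: least fixpoint, start Z0 = Sat(error) = {q0, q5}, add states in Sat(a) with some successor in Z. Already a fixed point.
Sat(E[a U error]) = {q0, q5}
|Sat(E[a U error])| = |{q0, q5}| = 2.

2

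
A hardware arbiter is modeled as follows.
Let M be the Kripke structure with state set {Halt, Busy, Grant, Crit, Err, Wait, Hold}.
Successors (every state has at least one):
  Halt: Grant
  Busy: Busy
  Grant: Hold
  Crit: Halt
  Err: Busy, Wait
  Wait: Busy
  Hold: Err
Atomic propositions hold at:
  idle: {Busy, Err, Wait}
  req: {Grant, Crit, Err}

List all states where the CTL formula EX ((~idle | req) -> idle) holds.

{Busy, Err, Wait, Hold}

Sat(~idle) = {Halt, Grant, Crit, Hold}
Sat(~idle | req) = {Halt, Grant, Crit, Err, Hold}
Sat((~idle | req) -> idle) = {Busy, Err, Wait}
Sat(EX ((~idle | req) -> idle)) = {s : some successor in {Busy, Err, Wait}} = {Busy, Err, Wait, Hold}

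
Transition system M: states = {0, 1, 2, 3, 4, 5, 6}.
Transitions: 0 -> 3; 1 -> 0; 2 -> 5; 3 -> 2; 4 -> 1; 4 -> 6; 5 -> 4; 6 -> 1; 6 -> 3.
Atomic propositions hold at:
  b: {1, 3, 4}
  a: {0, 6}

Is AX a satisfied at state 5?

No

Sat(AX a) = {s : every successor in {0, 6}} = {1}
5 ∉ Sat(AX a) = {1}, so the formula does not hold at 5.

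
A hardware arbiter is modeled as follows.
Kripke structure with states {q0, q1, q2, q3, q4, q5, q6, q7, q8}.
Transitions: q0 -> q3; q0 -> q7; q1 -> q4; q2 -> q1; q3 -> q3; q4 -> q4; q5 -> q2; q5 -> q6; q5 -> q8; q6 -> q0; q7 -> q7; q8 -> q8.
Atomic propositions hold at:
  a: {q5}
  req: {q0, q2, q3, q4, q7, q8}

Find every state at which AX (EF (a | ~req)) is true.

Sat(~req) = {q1, q5, q6}
Sat(a | ~req) = {q1, q5, q6}
EF (a | ~req): least fixpoint, start Z0 = {q1, q5, q6}, add states with some successor in Z. Z1 = {q1, q2, q5, q6}; fixed.
Sat(EF (a | ~req)) = {q1, q2, q5, q6}
Sat(AX (EF (a | ~req))) = {s : every successor in {q1, q2, q5, q6}} = {q2}

{q2}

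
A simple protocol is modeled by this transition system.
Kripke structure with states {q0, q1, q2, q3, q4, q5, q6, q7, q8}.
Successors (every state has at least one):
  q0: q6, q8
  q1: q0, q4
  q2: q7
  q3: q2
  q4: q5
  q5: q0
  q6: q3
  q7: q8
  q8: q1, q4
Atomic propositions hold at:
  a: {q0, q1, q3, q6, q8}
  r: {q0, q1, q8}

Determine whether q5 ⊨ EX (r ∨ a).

Sat(r ∨ a) = {q0, q1, q3, q6, q8}
Sat(EX (r ∨ a)) = {s : some successor in {q0, q1, q3, q6, q8}} = {q0, q1, q5, q6, q7, q8}
q5 ∈ Sat(EX (r ∨ a)) = {q0, q1, q5, q6, q7, q8}, so the formula holds at q5.

Yes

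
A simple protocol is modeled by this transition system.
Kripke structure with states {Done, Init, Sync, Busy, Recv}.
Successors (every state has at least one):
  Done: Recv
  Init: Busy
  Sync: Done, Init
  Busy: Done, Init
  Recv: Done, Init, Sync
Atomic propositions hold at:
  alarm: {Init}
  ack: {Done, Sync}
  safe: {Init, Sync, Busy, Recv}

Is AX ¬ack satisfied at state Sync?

Sat(¬ack) = {Init, Busy, Recv}
Sat(AX ¬ack) = {s : every successor in {Init, Busy, Recv}} = {Done, Init}
Sync ∉ Sat(AX ¬ack) = {Done, Init}, so the formula does not hold at Sync.

No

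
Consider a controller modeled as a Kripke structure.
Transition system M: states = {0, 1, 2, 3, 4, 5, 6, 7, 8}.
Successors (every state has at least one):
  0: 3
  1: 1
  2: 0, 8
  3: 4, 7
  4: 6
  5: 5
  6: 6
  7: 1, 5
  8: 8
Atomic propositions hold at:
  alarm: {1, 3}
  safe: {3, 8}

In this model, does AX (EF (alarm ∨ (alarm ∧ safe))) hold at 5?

No

Sat(alarm ∧ safe) = {3}
Sat(alarm ∨ (alarm ∧ safe)) = {1, 3}
EF (alarm ∨ (alarm ∧ safe)): least fixpoint, start Z0 = {1, 3}, add states with some successor in Z. Z1 = {0, 1, 3, 7}; Z2 = {0, 1, 2, 3, 7}; fixed.
Sat(EF (alarm ∨ (alarm ∧ safe))) = {0, 1, 2, 3, 7}
Sat(AX (EF (alarm ∨ (alarm ∧ safe)))) = {s : every successor in {0, 1, 2, 3, 7}} = {0, 1}
5 ∉ Sat(AX (EF (alarm ∨ (alarm ∧ safe)))) = {0, 1}, so the formula does not hold at 5.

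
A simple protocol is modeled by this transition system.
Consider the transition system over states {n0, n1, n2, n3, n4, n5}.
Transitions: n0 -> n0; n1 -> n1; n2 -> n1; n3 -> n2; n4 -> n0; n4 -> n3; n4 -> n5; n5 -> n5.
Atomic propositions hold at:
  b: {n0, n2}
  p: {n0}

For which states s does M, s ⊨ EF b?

{n0, n2, n3, n4}

EF b: least fixpoint, start Z0 = {n0, n2}, add states with some successor in Z. Z1 = {n0, n2, n3, n4}; fixed.
Sat(EF b) = {n0, n2, n3, n4}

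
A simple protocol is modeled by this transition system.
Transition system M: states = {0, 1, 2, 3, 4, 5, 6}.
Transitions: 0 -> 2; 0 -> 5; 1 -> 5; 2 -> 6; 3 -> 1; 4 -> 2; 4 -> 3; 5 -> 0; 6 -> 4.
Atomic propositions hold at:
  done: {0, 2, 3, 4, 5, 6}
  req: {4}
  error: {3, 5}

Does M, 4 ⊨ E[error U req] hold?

E[error U req]: least fixpoint, start Z0 = Sat(req) = {4}, add states in Sat(error) with some successor in Z. Already a fixed point.
Sat(E[error U req]) = {4}
4 ∈ Sat(E[error U req]) = {4}, so the formula holds at 4.

Yes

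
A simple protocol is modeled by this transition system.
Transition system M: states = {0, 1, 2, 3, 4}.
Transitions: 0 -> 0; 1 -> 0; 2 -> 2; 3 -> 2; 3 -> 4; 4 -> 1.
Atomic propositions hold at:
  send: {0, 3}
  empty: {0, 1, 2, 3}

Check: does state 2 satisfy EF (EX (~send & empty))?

Sat(~send) = {1, 2, 4}
Sat(~send & empty) = {1, 2}
Sat(EX (~send & empty)) = {s : some successor in {1, 2}} = {2, 3, 4}
EF (EX (~send & empty)): least fixpoint, start Z0 = {2, 3, 4}, add states with some successor in Z. Already a fixed point.
Sat(EF (EX (~send & empty))) = {2, 3, 4}
2 ∈ Sat(EF (EX (~send & empty))) = {2, 3, 4}, so the formula holds at 2.

Yes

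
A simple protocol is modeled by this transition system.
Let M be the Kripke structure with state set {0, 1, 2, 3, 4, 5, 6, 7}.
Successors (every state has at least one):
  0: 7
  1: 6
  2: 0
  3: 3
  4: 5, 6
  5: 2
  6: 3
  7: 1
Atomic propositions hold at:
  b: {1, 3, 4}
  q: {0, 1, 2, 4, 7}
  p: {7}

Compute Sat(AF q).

{0, 1, 2, 4, 5, 7}

AF q: least fixpoint, start Z0 = {0, 1, 2, 4, 7}, add states with every successor in Z. Z1 = {0, 1, 2, 4, 5, 7}; fixed.
Sat(AF q) = {0, 1, 2, 4, 5, 7}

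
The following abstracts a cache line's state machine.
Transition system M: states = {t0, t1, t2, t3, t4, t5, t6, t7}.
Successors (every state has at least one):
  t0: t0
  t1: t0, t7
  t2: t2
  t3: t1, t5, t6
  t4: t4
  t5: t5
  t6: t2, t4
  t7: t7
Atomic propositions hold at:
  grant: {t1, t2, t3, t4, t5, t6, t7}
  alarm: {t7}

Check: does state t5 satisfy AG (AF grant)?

AF grant: least fixpoint, start Z0 = {t1, t2, t3, t4, t5, t6, t7}, add states with every successor in Z. Already a fixed point.
Sat(AF grant) = {t1, t2, t3, t4, t5, t6, t7}
AG (AF grant): greatest fixpoint, start Z0 = {t1, t2, t3, t4, t5, t6, t7}, keep only states in Sat with every successor in Z. Z1 = {t2, t3, t4, t5, t6, t7}; Z2 = {t2, t4, t5, t6, t7}; fixed.
Sat(AG (AF grant)) = {t2, t4, t5, t6, t7}
t5 ∈ Sat(AG (AF grant)) = {t2, t4, t5, t6, t7}, so the formula holds at t5.

Yes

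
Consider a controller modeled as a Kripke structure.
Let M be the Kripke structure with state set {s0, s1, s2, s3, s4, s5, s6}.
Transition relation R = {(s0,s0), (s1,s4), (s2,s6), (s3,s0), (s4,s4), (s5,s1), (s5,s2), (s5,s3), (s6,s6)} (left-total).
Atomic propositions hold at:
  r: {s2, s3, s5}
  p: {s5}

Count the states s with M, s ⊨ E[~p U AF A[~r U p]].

1

Sat(~p) = {s0, s1, s2, s3, s4, s6}
Sat(~r) = {s0, s1, s4, s6}
A[~r U p]: least fixpoint, start Z0 = Sat(p) = {s5}, add states in Sat(~r) with every successor in Z. Already a fixed point.
Sat(A[~r U p]) = {s5}
AF A[~r U p]: least fixpoint, start Z0 = {s5}, add states with every successor in Z. Already a fixed point.
Sat(AF A[~r U p]) = {s5}
E[~p U AF A[~r U p]]: least fixpoint, start Z0 = Sat(AF A[~r U p]) = {s5}, add states in Sat(~p) with some successor in Z. Already a fixed point.
Sat(E[~p U AF A[~r U p]]) = {s5}
|Sat(E[~p U AF A[~r U p]])| = |{s5}| = 1.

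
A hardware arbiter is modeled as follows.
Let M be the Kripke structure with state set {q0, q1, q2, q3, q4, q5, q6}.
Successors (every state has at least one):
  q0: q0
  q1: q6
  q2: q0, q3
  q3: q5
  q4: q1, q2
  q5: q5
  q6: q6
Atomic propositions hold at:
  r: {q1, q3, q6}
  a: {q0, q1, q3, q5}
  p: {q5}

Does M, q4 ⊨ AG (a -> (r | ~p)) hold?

Sat(~p) = {q0, q1, q2, q3, q4, q6}
Sat(r | ~p) = {q0, q1, q2, q3, q4, q6}
Sat(a -> (r | ~p)) = {q0, q1, q2, q3, q4, q6}
AG (a -> (r | ~p)): greatest fixpoint, start Z0 = {q0, q1, q2, q3, q4, q6}, keep only states in Sat with every successor in Z. Z1 = {q0, q1, q2, q4, q6}; Z2 = {q0, q1, q4, q6}; Z3 = {q0, q1, q6}; fixed.
Sat(AG (a -> (r | ~p))) = {q0, q1, q6}
q4 ∉ Sat(AG (a -> (r | ~p))) = {q0, q1, q6}, so the formula does not hold at q4.

No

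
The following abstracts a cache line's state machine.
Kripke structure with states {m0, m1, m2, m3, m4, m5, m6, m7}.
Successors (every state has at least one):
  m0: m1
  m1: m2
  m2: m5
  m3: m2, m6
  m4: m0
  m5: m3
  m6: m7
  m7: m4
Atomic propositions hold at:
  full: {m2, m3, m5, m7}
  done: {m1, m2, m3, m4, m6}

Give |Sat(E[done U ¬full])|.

Sat(¬full) = {m0, m1, m4, m6}
E[done U ¬full]: least fixpoint, start Z0 = Sat(¬full) = {m0, m1, m4, m6}, add states in Sat(done) with some successor in Z. Z1 = {m0, m1, m3, m4, m6}; fixed.
Sat(E[done U ¬full]) = {m0, m1, m3, m4, m6}
|Sat(E[done U ¬full])| = |{m0, m1, m3, m4, m6}| = 5.

5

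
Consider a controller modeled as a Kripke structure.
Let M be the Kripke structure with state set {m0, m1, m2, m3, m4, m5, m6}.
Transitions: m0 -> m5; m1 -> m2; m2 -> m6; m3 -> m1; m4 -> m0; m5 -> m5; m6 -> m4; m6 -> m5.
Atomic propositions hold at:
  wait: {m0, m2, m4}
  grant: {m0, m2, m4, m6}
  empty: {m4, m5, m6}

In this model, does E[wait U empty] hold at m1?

No

E[wait U empty]: least fixpoint, start Z0 = Sat(empty) = {m4, m5, m6}, add states in Sat(wait) with some successor in Z. Z1 = {m0, m2, m4, m5, m6}; fixed.
Sat(E[wait U empty]) = {m0, m2, m4, m5, m6}
m1 ∉ Sat(E[wait U empty]) = {m0, m2, m4, m5, m6}, so the formula does not hold at m1.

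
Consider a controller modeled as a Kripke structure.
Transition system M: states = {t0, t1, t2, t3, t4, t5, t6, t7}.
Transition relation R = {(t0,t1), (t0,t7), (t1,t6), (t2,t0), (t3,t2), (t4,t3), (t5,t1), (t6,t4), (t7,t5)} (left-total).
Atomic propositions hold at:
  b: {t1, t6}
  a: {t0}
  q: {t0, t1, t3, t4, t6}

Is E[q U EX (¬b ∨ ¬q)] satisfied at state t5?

No

Sat(¬b) = {t0, t2, t3, t4, t5, t7}
Sat(¬q) = {t2, t5, t7}
Sat(¬b ∨ ¬q) = {t0, t2, t3, t4, t5, t7}
Sat(EX (¬b ∨ ¬q)) = {s : some successor in {t0, t2, t3, t4, t5, t7}} = {t0, t2, t3, t4, t6, t7}
E[q U EX (¬b ∨ ¬q)]: least fixpoint, start Z0 = Sat(EX (¬b ∨ ¬q)) = {t0, t2, t3, t4, t6, t7}, add states in Sat(q) with some successor in Z. Z1 = {t0, t1, t2, t3, t4, t6, t7}; fixed.
Sat(E[q U EX (¬b ∨ ¬q)]) = {t0, t1, t2, t3, t4, t6, t7}
t5 ∉ Sat(E[q U EX (¬b ∨ ¬q)]) = {t0, t1, t2, t3, t4, t6, t7}, so the formula does not hold at t5.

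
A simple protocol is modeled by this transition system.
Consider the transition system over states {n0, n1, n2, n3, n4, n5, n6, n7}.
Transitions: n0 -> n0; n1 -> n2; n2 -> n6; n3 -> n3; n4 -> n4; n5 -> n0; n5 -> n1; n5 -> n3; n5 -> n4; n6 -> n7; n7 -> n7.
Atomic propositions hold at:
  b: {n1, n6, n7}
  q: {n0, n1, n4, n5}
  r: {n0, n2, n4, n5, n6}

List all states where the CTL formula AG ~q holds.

{n2, n3, n6, n7}

Sat(~q) = {n2, n3, n6, n7}
AG ~q: greatest fixpoint, start Z0 = {n2, n3, n6, n7}, keep only states in Sat with every successor in Z. Already a fixed point.
Sat(AG ~q) = {n2, n3, n6, n7}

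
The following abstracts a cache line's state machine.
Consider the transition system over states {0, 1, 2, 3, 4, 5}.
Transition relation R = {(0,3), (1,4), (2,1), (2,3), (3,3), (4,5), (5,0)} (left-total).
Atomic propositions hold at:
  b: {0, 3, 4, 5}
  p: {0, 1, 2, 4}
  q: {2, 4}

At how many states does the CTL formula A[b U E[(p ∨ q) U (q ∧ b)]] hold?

Sat(p ∨ q) = {0, 1, 2, 4}
Sat(q ∧ b) = {4}
E[(p ∨ q) U (q ∧ b)]: least fixpoint, start Z0 = Sat((q ∧ b)) = {4}, add states in Sat(p ∨ q) with some successor in Z. Z1 = {1, 4}; Z2 = {1, 2, 4}; fixed.
Sat(E[(p ∨ q) U (q ∧ b)]) = {1, 2, 4}
A[b U E[(p ∨ q) U (q ∧ b)]]: least fixpoint, start Z0 = Sat(E[(p ∨ q) U (q ∧ b)]) = {1, 2, 4}, add states in Sat(b) with every successor in Z. Already a fixed point.
Sat(A[b U E[(p ∨ q) U (q ∧ b)]]) = {1, 2, 4}
|Sat(A[b U E[(p ∨ q) U (q ∧ b)]])| = |{1, 2, 4}| = 3.

3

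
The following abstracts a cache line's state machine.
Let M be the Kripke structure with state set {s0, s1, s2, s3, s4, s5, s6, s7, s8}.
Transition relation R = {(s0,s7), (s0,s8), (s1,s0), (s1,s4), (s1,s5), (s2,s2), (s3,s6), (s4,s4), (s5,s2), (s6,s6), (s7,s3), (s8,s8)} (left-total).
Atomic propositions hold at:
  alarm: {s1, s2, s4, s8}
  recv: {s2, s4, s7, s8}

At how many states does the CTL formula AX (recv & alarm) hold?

4

Sat(recv & alarm) = {s2, s4, s8}
Sat(AX (recv & alarm)) = {s : every successor in {s2, s4, s8}} = {s2, s4, s5, s8}
|Sat(AX (recv & alarm))| = |{s2, s4, s5, s8}| = 4.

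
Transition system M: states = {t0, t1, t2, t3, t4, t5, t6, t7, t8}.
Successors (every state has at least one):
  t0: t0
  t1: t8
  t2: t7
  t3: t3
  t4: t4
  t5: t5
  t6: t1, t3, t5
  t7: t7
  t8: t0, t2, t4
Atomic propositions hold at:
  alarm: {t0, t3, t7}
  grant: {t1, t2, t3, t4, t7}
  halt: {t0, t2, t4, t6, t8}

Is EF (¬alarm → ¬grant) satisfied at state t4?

No

Sat(¬alarm) = {t1, t2, t4, t5, t6, t8}
Sat(¬grant) = {t0, t5, t6, t8}
Sat(¬alarm → ¬grant) = {t0, t3, t5, t6, t7, t8}
EF (¬alarm → ¬grant): least fixpoint, start Z0 = {t0, t3, t5, t6, t7, t8}, add states with some successor in Z. Z1 = {t0, t1, t2, t3, t5, t6, t7, t8}; fixed.
Sat(EF (¬alarm → ¬grant)) = {t0, t1, t2, t3, t5, t6, t7, t8}
t4 ∉ Sat(EF (¬alarm → ¬grant)) = {t0, t1, t2, t3, t5, t6, t7, t8}, so the formula does not hold at t4.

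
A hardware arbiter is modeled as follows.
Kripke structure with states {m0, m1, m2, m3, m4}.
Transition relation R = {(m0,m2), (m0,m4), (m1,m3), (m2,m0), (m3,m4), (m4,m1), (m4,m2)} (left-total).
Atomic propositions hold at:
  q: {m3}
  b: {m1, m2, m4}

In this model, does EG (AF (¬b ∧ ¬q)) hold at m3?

No

Sat(¬b) = {m0, m3}
Sat(¬q) = {m0, m1, m2, m4}
Sat(¬b ∧ ¬q) = {m0}
AF (¬b ∧ ¬q): least fixpoint, start Z0 = {m0}, add states with every successor in Z. Z1 = {m0, m2}; fixed.
Sat(AF (¬b ∧ ¬q)) = {m0, m2}
EG (AF (¬b ∧ ¬q)): greatest fixpoint, start Z0 = {m0, m2}, keep only states in Sat with some successor in Z. Already a fixed point.
Sat(EG (AF (¬b ∧ ¬q))) = {m0, m2}
m3 ∉ Sat(EG (AF (¬b ∧ ¬q))) = {m0, m2}, so the formula does not hold at m3.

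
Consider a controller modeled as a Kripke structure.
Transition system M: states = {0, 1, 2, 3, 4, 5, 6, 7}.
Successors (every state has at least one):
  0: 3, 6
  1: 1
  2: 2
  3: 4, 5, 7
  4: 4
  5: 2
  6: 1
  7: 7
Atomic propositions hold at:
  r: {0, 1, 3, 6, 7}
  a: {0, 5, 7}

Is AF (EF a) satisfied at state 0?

EF a: least fixpoint, start Z0 = {0, 5, 7}, add states with some successor in Z. Z1 = {0, 3, 5, 7}; fixed.
Sat(EF a) = {0, 3, 5, 7}
AF (EF a): least fixpoint, start Z0 = {0, 3, 5, 7}, add states with every successor in Z. Already a fixed point.
Sat(AF (EF a)) = {0, 3, 5, 7}
0 ∈ Sat(AF (EF a)) = {0, 3, 5, 7}, so the formula holds at 0.

Yes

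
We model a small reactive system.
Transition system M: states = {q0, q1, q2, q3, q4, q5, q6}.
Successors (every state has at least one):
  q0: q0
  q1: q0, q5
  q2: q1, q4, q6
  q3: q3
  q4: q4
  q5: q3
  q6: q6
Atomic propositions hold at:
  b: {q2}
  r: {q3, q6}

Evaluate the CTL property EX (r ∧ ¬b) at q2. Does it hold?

Sat(¬b) = {q0, q1, q3, q4, q5, q6}
Sat(r ∧ ¬b) = {q3, q6}
Sat(EX (r ∧ ¬b)) = {s : some successor in {q3, q6}} = {q2, q3, q5, q6}
q2 ∈ Sat(EX (r ∧ ¬b)) = {q2, q3, q5, q6}, so the formula holds at q2.

Yes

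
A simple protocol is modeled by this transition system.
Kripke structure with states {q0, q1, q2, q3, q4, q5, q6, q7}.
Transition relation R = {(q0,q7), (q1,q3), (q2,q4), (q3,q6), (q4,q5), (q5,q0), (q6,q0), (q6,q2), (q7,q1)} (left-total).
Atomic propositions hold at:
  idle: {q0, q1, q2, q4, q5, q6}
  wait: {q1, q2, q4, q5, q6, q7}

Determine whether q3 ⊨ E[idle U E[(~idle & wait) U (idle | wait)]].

Sat(~idle) = {q3, q7}
Sat(~idle & wait) = {q7}
Sat(idle | wait) = {q0, q1, q2, q4, q5, q6, q7}
E[(~idle & wait) U (idle | wait)]: least fixpoint, start Z0 = Sat((idle | wait)) = {q0, q1, q2, q4, q5, q6, q7}, add states in Sat(~idle & wait) with some successor in Z. Already a fixed point.
Sat(E[(~idle & wait) U (idle | wait)]) = {q0, q1, q2, q4, q5, q6, q7}
E[idle U E[(~idle & wait) U (idle | wait)]]: least fixpoint, start Z0 = Sat(E[(~idle & wait) U (idle | wait)]) = {q0, q1, q2, q4, q5, q6, q7}, add states in Sat(idle) with some successor in Z. Already a fixed point.
Sat(E[idle U E[(~idle & wait) U (idle | wait)]]) = {q0, q1, q2, q4, q5, q6, q7}
q3 ∉ Sat(E[idle U E[(~idle & wait) U (idle | wait)]]) = {q0, q1, q2, q4, q5, q6, q7}, so the formula does not hold at q3.

No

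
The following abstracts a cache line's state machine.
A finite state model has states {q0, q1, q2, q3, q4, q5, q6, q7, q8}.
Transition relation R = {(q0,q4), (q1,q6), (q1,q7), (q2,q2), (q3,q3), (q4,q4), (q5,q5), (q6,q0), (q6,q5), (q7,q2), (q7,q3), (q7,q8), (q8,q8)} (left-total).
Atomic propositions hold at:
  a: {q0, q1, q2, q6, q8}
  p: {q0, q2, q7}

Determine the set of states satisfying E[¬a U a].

Sat(¬a) = {q3, q4, q5, q7}
E[¬a U a]: least fixpoint, start Z0 = Sat(a) = {q0, q1, q2, q6, q8}, add states in Sat(¬a) with some successor in Z. Z1 = {q0, q1, q2, q6, q7, q8}; fixed.
Sat(E[¬a U a]) = {q0, q1, q2, q6, q7, q8}

{q0, q1, q2, q6, q7, q8}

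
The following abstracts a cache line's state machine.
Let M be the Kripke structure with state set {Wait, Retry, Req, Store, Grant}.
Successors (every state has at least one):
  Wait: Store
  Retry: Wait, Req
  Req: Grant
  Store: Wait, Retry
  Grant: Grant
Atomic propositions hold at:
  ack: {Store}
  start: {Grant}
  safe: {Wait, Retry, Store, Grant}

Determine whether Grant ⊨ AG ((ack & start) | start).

Yes

Sat(ack & start) = ∅
Sat((ack & start) | start) = {Grant}
AG ((ack & start) | start): greatest fixpoint, start Z0 = {Grant}, keep only states in Sat with every successor in Z. Already a fixed point.
Sat(AG ((ack & start) | start)) = {Grant}
Grant ∈ Sat(AG ((ack & start) | start)) = {Grant}, so the formula holds at Grant.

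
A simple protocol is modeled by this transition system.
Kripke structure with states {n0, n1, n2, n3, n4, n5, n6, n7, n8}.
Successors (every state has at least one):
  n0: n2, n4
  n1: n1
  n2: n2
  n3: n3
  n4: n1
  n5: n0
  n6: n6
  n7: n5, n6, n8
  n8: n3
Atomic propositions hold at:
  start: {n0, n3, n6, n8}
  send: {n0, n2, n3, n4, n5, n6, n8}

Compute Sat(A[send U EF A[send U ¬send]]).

Sat(¬send) = {n1, n7}
A[send U ¬send]: least fixpoint, start Z0 = Sat(¬send) = {n1, n7}, add states in Sat(send) with every successor in Z. Z1 = {n1, n4, n7}; fixed.
Sat(A[send U ¬send]) = {n1, n4, n7}
EF A[send U ¬send]: least fixpoint, start Z0 = {n1, n4, n7}, add states with some successor in Z. Z1 = {n0, n1, n4, n7}; Z2 = {n0, n1, n4, n5, n7}; fixed.
Sat(EF A[send U ¬send]) = {n0, n1, n4, n5, n7}
A[send U EF A[send U ¬send]]: least fixpoint, start Z0 = Sat(EF A[send U ¬send]) = {n0, n1, n4, n5, n7}, add states in Sat(send) with every successor in Z. Already a fixed point.
Sat(A[send U EF A[send U ¬send]]) = {n0, n1, n4, n5, n7}

{n0, n1, n4, n5, n7}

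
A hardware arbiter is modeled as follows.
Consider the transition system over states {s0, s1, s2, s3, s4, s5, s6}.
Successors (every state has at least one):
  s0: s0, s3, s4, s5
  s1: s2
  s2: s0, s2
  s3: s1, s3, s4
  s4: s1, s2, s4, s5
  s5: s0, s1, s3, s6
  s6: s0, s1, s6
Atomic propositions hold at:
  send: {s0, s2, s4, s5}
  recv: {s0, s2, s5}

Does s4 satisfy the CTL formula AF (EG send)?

EG send: greatest fixpoint, start Z0 = {s0, s2, s4, s5}, keep only states in Sat with some successor in Z. Already a fixed point.
Sat(EG send) = {s0, s2, s4, s5}
AF (EG send): least fixpoint, start Z0 = {s0, s2, s4, s5}, add states with every successor in Z. Z1 = {s0, s1, s2, s4, s5}; fixed.
Sat(AF (EG send)) = {s0, s1, s2, s4, s5}
s4 ∈ Sat(AF (EG send)) = {s0, s1, s2, s4, s5}, so the formula holds at s4.

Yes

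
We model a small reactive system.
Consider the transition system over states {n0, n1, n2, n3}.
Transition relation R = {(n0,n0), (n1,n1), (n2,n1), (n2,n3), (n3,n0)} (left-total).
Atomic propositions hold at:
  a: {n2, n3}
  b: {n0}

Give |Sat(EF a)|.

EF a: least fixpoint, start Z0 = {n2, n3}, add states with some successor in Z. Already a fixed point.
Sat(EF a) = {n2, n3}
|Sat(EF a)| = |{n2, n3}| = 2.

2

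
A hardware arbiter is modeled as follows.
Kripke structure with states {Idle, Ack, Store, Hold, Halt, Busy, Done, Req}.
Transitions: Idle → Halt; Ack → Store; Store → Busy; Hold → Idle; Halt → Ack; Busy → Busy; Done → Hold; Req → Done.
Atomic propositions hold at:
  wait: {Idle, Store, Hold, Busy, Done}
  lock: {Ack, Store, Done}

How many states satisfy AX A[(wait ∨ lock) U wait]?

Sat(wait ∨ lock) = {Idle, Ack, Store, Hold, Busy, Done}
A[(wait ∨ lock) U wait]: least fixpoint, start Z0 = Sat(wait) = {Idle, Store, Hold, Busy, Done}, add states in Sat(wait ∨ lock) with every successor in Z. Z1 = {Idle, Ack, Store, Hold, Busy, Done}; fixed.
Sat(A[(wait ∨ lock) U wait]) = {Idle, Ack, Store, Hold, Busy, Done}
Sat(AX A[(wait ∨ lock) U wait]) = {s : every successor in {Idle, Ack, Store, Hold, Busy, Done}} = {Ack, Store, Hold, Halt, Busy, Done, Req}
|Sat(AX A[(wait ∨ lock) U wait])| = |{Ack, Store, Hold, Halt, Busy, Done, Req}| = 7.

7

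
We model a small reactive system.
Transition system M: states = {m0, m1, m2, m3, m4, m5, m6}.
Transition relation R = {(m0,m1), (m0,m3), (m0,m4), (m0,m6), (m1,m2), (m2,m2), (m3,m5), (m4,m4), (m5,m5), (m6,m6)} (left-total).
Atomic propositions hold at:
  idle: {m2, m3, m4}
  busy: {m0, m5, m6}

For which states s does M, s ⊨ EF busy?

{m0, m3, m5, m6}

EF busy: least fixpoint, start Z0 = {m0, m5, m6}, add states with some successor in Z. Z1 = {m0, m3, m5, m6}; fixed.
Sat(EF busy) = {m0, m3, m5, m6}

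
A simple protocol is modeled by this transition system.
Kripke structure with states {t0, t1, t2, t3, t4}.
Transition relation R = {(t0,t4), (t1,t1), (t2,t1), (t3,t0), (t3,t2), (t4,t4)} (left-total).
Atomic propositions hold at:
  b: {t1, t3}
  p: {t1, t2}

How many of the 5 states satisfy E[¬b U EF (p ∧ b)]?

3

Sat(¬b) = {t0, t2, t4}
Sat(p ∧ b) = {t1}
EF (p ∧ b): least fixpoint, start Z0 = {t1}, add states with some successor in Z. Z1 = {t1, t2}; Z2 = {t1, t2, t3}; fixed.
Sat(EF (p ∧ b)) = {t1, t2, t3}
E[¬b U EF (p ∧ b)]: least fixpoint, start Z0 = Sat(EF (p ∧ b)) = {t1, t2, t3}, add states in Sat(¬b) with some successor in Z. Already a fixed point.
Sat(E[¬b U EF (p ∧ b)]) = {t1, t2, t3}
|Sat(E[¬b U EF (p ∧ b)])| = |{t1, t2, t3}| = 3.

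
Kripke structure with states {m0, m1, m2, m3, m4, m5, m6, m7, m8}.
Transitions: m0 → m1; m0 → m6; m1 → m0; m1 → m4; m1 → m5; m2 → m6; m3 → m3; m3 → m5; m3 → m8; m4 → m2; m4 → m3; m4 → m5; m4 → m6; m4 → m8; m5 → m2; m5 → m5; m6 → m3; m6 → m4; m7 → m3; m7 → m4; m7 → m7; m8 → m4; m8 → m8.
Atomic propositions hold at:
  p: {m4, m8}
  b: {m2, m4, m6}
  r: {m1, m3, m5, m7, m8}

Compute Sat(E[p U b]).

E[p U b]: least fixpoint, start Z0 = Sat(b) = {m2, m4, m6}, add states in Sat(p) with some successor in Z. Z1 = {m2, m4, m6, m8}; fixed.
Sat(E[p U b]) = {m2, m4, m6, m8}

{m2, m4, m6, m8}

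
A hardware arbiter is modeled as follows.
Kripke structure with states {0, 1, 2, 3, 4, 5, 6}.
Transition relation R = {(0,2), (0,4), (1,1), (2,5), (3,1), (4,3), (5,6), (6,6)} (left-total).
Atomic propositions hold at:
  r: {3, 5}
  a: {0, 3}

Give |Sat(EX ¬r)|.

Sat(¬r) = {0, 1, 2, 4, 6}
Sat(EX ¬r) = {s : some successor in {0, 1, 2, 4, 6}} = {0, 1, 3, 5, 6}
|Sat(EX ¬r)| = |{0, 1, 3, 5, 6}| = 5.

5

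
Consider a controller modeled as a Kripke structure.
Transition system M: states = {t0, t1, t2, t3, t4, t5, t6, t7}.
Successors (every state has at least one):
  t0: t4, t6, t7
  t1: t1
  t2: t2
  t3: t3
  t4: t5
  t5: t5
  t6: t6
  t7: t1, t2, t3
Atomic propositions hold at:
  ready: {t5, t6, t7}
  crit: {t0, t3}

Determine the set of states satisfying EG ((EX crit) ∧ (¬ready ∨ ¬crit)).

{t3, t7}

Sat(EX crit) = {s : some successor in {t0, t3}} = {t3, t7}
Sat(¬ready) = {t0, t1, t2, t3, t4}
Sat(¬crit) = {t1, t2, t4, t5, t6, t7}
Sat(¬ready ∨ ¬crit) = {t0, t1, t2, t3, t4, t5, t6, t7}
Sat((EX crit) ∧ (¬ready ∨ ¬crit)) = {t3, t7}
EG ((EX crit) ∧ (¬ready ∨ ¬crit)): greatest fixpoint, start Z0 = {t3, t7}, keep only states in Sat with some successor in Z. Already a fixed point.
Sat(EG ((EX crit) ∧ (¬ready ∨ ¬crit))) = {t3, t7}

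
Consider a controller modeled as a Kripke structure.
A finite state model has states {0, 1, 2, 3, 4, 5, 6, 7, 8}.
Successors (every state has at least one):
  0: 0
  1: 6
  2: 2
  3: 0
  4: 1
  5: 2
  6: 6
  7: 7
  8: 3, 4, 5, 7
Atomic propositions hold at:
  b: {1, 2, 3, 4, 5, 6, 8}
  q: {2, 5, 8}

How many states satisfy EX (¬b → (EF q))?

6

Sat(¬b) = {0, 7}
EF q: least fixpoint, start Z0 = {2, 5, 8}, add states with some successor in Z. Already a fixed point.
Sat(EF q) = {2, 5, 8}
Sat(¬b → (EF q)) = {1, 2, 3, 4, 5, 6, 8}
Sat(EX (¬b → (EF q))) = {s : some successor in {1, 2, 3, 4, 5, 6, 8}} = {1, 2, 4, 5, 6, 8}
|Sat(EX (¬b → (EF q)))| = |{1, 2, 4, 5, 6, 8}| = 6.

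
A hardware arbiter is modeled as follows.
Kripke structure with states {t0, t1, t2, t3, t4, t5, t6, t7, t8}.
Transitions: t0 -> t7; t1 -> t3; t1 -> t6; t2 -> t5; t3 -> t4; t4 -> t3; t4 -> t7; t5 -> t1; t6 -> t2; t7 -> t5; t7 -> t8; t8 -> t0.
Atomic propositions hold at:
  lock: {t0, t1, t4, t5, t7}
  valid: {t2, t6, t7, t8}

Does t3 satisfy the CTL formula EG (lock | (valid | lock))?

Sat(valid | lock) = {t0, t1, t2, t4, t5, t6, t7, t8}
Sat(lock | (valid | lock)) = {t0, t1, t2, t4, t5, t6, t7, t8}
EG (lock | (valid | lock)): greatest fixpoint, start Z0 = {t0, t1, t2, t4, t5, t6, t7, t8}, keep only states in Sat with some successor in Z. Already a fixed point.
Sat(EG (lock | (valid | lock))) = {t0, t1, t2, t4, t5, t6, t7, t8}
t3 ∉ Sat(EG (lock | (valid | lock))) = {t0, t1, t2, t4, t5, t6, t7, t8}, so the formula does not hold at t3.

No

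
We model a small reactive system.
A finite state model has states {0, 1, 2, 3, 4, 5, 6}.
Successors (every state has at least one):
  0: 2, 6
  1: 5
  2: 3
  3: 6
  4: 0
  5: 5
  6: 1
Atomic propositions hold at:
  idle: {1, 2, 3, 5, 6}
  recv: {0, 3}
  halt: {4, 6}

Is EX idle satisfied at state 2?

Sat(EX idle) = {s : some successor in {1, 2, 3, 5, 6}} = {0, 1, 2, 3, 5, 6}
2 ∈ Sat(EX idle) = {0, 1, 2, 3, 5, 6}, so the formula holds at 2.

Yes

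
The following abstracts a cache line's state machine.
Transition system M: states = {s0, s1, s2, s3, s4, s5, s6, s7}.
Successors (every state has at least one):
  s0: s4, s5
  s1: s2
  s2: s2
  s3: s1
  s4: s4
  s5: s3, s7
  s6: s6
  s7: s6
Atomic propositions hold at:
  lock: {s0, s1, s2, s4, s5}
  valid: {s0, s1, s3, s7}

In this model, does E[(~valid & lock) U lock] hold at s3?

No

Sat(~valid) = {s2, s4, s5, s6}
Sat(~valid & lock) = {s2, s4, s5}
E[(~valid & lock) U lock]: least fixpoint, start Z0 = Sat(lock) = {s0, s1, s2, s4, s5}, add states in Sat(~valid & lock) with some successor in Z. Already a fixed point.
Sat(E[(~valid & lock) U lock]) = {s0, s1, s2, s4, s5}
s3 ∉ Sat(E[(~valid & lock) U lock]) = {s0, s1, s2, s4, s5}, so the formula does not hold at s3.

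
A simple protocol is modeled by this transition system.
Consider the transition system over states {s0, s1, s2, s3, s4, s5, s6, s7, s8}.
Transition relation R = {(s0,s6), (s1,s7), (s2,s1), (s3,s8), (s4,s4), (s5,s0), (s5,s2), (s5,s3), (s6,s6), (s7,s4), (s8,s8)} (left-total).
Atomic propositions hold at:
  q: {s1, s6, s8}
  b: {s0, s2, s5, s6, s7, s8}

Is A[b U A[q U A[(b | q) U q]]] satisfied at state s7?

Sat(b | q) = {s0, s1, s2, s5, s6, s7, s8}
A[(b | q) U q]: least fixpoint, start Z0 = Sat(q) = {s1, s6, s8}, add states in Sat(b | q) with every successor in Z. Z1 = {s0, s1, s2, s6, s8}; fixed.
Sat(A[(b | q) U q]) = {s0, s1, s2, s6, s8}
A[q U A[(b | q) U q]]: least fixpoint, start Z0 = Sat(A[(b | q) U q]) = {s0, s1, s2, s6, s8}, add states in Sat(q) with every successor in Z. Already a fixed point.
Sat(A[q U A[(b | q) U q]]) = {s0, s1, s2, s6, s8}
A[b U A[q U A[(b | q) U q]]]: least fixpoint, start Z0 = Sat(A[q U A[(b | q) U q]]) = {s0, s1, s2, s6, s8}, add states in Sat(b) with every successor in Z. Already a fixed point.
Sat(A[b U A[q U A[(b | q) U q]]]) = {s0, s1, s2, s6, s8}
s7 ∉ Sat(A[b U A[q U A[(b | q) U q]]]) = {s0, s1, s2, s6, s8}, so the formula does not hold at s7.

No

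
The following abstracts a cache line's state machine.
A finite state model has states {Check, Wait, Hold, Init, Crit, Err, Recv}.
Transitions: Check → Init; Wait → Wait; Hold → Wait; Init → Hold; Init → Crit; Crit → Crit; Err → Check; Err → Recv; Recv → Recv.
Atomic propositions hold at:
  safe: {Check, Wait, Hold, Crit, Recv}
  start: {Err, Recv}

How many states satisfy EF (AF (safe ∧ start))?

Sat(safe ∧ start) = {Recv}
AF (safe ∧ start): least fixpoint, start Z0 = {Recv}, add states with every successor in Z. Already a fixed point.
Sat(AF (safe ∧ start)) = {Recv}
EF (AF (safe ∧ start)): least fixpoint, start Z0 = {Recv}, add states with some successor in Z. Z1 = {Err, Recv}; fixed.
Sat(EF (AF (safe ∧ start))) = {Err, Recv}
|Sat(EF (AF (safe ∧ start)))| = |{Err, Recv}| = 2.

2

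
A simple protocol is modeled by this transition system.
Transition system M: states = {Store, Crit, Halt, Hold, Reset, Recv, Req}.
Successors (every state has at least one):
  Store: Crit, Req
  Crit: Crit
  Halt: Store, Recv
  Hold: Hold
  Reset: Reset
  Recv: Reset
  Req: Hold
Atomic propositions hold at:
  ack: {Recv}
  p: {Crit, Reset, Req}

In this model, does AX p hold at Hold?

No

Sat(AX p) = {s : every successor in {Crit, Reset, Req}} = {Store, Crit, Reset, Recv}
Hold ∉ Sat(AX p) = {Store, Crit, Reset, Recv}, so the formula does not hold at Hold.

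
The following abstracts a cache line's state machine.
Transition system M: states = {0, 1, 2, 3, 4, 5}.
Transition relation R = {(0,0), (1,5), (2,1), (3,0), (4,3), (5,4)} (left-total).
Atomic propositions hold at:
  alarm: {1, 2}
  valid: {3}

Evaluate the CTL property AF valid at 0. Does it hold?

AF valid: least fixpoint, start Z0 = {3}, add states with every successor in Z. Z1 = {3, 4}; Z2 = {3, 4, 5}; Z3 = {1, 3, 4, 5}; Z4 = {1, 2, 3, 4, 5}; fixed.
Sat(AF valid) = {1, 2, 3, 4, 5}
0 ∉ Sat(AF valid) = {1, 2, 3, 4, 5}, so the formula does not hold at 0.

No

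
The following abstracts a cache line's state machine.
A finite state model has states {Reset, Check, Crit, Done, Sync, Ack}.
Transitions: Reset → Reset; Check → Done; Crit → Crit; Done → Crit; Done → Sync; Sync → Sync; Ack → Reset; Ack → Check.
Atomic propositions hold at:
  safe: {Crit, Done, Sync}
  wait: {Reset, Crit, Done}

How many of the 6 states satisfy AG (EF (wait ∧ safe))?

Sat(wait ∧ safe) = {Crit, Done}
EF (wait ∧ safe): least fixpoint, start Z0 = {Crit, Done}, add states with some successor in Z. Z1 = {Check, Crit, Done}; Z2 = {Check, Crit, Done, Ack}; fixed.
Sat(EF (wait ∧ safe)) = {Check, Crit, Done, Ack}
AG (EF (wait ∧ safe)): greatest fixpoint, start Z0 = {Check, Crit, Done, Ack}, keep only states in Sat with every successor in Z. Z1 = {Check, Crit}; Z2 = {Crit}; fixed.
Sat(AG (EF (wait ∧ safe))) = {Crit}
|Sat(AG (EF (wait ∧ safe)))| = |{Crit}| = 1.

1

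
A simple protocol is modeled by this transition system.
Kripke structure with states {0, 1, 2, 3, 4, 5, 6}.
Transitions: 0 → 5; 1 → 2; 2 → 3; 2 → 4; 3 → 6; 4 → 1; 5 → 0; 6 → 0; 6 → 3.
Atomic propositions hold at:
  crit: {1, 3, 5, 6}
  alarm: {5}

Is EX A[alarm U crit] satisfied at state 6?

Yes

A[alarm U crit]: least fixpoint, start Z0 = Sat(crit) = {1, 3, 5, 6}, add states in Sat(alarm) with every successor in Z. Already a fixed point.
Sat(A[alarm U crit]) = {1, 3, 5, 6}
Sat(EX A[alarm U crit]) = {s : some successor in {1, 3, 5, 6}} = {0, 2, 3, 4, 6}
6 ∈ Sat(EX A[alarm U crit]) = {0, 2, 3, 4, 6}, so the formula holds at 6.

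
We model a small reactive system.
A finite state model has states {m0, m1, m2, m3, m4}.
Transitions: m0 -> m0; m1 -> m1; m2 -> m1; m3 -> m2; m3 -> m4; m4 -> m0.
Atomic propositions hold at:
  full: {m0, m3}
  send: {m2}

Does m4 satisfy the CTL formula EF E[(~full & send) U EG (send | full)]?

Yes

Sat(~full) = {m1, m2, m4}
Sat(~full & send) = {m2}
Sat(send | full) = {m0, m2, m3}
EG (send | full): greatest fixpoint, start Z0 = {m0, m2, m3}, keep only states in Sat with some successor in Z. Z1 = {m0, m3}; Z2 = {m0}; fixed.
Sat(EG (send | full)) = {m0}
E[(~full & send) U EG (send | full)]: least fixpoint, start Z0 = Sat(EG (send | full)) = {m0}, add states in Sat(~full & send) with some successor in Z. Already a fixed point.
Sat(E[(~full & send) U EG (send | full)]) = {m0}
EF E[(~full & send) U EG (send | full)]: least fixpoint, start Z0 = {m0}, add states with some successor in Z. Z1 = {m0, m4}; Z2 = {m0, m3, m4}; fixed.
Sat(EF E[(~full & send) U EG (send | full)]) = {m0, m3, m4}
m4 ∈ Sat(EF E[(~full & send) U EG (send | full)]) = {m0, m3, m4}, so the formula holds at m4.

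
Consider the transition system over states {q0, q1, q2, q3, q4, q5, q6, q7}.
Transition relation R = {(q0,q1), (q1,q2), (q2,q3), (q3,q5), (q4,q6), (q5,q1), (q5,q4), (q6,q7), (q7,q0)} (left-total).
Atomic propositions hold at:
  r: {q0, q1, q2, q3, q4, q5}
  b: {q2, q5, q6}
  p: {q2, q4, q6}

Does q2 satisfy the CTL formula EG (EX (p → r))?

Yes

Sat(p → r) = {q0, q1, q2, q3, q4, q5, q7}
Sat(EX (p → r)) = {s : some successor in {q0, q1, q2, q3, q4, q5, q7}} = {q0, q1, q2, q3, q5, q6, q7}
EG (EX (p → r)): greatest fixpoint, start Z0 = {q0, q1, q2, q3, q5, q6, q7}, keep only states in Sat with some successor in Z. Already a fixed point.
Sat(EG (EX (p → r))) = {q0, q1, q2, q3, q5, q6, q7}
q2 ∈ Sat(EG (EX (p → r))) = {q0, q1, q2, q3, q5, q6, q7}, so the formula holds at q2.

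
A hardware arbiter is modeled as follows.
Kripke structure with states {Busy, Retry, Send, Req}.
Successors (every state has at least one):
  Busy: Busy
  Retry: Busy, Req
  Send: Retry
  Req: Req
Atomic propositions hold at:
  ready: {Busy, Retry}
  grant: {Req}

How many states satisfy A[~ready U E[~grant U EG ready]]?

3

Sat(~ready) = {Send, Req}
Sat(~grant) = {Busy, Retry, Send}
EG ready: greatest fixpoint, start Z0 = {Busy, Retry}, keep only states in Sat with some successor in Z. Already a fixed point.
Sat(EG ready) = {Busy, Retry}
E[~grant U EG ready]: least fixpoint, start Z0 = Sat(EG ready) = {Busy, Retry}, add states in Sat(~grant) with some successor in Z. Z1 = {Busy, Retry, Send}; fixed.
Sat(E[~grant U EG ready]) = {Busy, Retry, Send}
A[~ready U E[~grant U EG ready]]: least fixpoint, start Z0 = Sat(E[~grant U EG ready]) = {Busy, Retry, Send}, add states in Sat(~ready) with every successor in Z. Already a fixed point.
Sat(A[~ready U E[~grant U EG ready]]) = {Busy, Retry, Send}
|Sat(A[~ready U E[~grant U EG ready]])| = |{Busy, Retry, Send}| = 3.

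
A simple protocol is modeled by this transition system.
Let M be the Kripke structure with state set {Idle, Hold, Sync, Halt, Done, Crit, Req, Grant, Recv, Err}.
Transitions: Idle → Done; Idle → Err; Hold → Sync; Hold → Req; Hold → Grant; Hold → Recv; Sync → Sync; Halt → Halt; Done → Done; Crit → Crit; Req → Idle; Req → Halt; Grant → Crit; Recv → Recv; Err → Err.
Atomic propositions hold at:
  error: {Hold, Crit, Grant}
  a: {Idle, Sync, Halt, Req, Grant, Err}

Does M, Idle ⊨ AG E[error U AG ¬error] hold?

Yes

Sat(¬error) = {Idle, Sync, Halt, Done, Req, Recv, Err}
AG ¬error: greatest fixpoint, start Z0 = {Idle, Sync, Halt, Done, Req, Recv, Err}, keep only states in Sat with every successor in Z. Already a fixed point.
Sat(AG ¬error) = {Idle, Sync, Halt, Done, Req, Recv, Err}
E[error U AG ¬error]: least fixpoint, start Z0 = Sat(AG ¬error) = {Idle, Sync, Halt, Done, Req, Recv, Err}, add states in Sat(error) with some successor in Z. Z1 = {Idle, Hold, Sync, Halt, Done, Req, Recv, Err}; fixed.
Sat(E[error U AG ¬error]) = {Idle, Hold, Sync, Halt, Done, Req, Recv, Err}
AG E[error U AG ¬error]: greatest fixpoint, start Z0 = {Idle, Hold, Sync, Halt, Done, Req, Recv, Err}, keep only states in Sat with every successor in Z. Z1 = {Idle, Sync, Halt, Done, Req, Recv, Err}; fixed.
Sat(AG E[error U AG ¬error]) = {Idle, Sync, Halt, Done, Req, Recv, Err}
Idle ∈ Sat(AG E[error U AG ¬error]) = {Idle, Sync, Halt, Done, Req, Recv, Err}, so the formula holds at Idle.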